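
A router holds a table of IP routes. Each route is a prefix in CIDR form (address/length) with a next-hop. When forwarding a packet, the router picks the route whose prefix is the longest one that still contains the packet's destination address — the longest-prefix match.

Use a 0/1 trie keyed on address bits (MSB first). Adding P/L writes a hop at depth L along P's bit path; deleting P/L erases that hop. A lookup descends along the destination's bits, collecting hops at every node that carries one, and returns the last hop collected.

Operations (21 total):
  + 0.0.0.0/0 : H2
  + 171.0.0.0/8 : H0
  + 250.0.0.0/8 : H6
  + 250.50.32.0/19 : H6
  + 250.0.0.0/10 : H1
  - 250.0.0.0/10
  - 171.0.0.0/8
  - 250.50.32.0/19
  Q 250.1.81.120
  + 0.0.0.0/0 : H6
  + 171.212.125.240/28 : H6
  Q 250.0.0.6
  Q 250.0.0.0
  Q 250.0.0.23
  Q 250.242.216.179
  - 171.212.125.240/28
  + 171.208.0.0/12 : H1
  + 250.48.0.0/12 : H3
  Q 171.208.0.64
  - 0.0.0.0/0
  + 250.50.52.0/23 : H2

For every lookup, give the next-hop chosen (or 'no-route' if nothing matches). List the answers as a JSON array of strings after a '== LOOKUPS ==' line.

Apply in order:
  + 0.0.0.0/0 (H2) depth=0
  + 171.0.0.0/8 (H0) depth=8
  + 250.0.0.0/8 (H6) depth=8
  + 250.50.32.0/19 (H6) depth=19
  + 250.0.0.0/10 (H1) depth=10
  - 250.0.0.0/10 clear@10
  - 171.0.0.0/8 clear@8
  - 250.50.32.0/19 clear@19
  Q 250.1.81.120: descend 1111101000 ; hops seen [H2,H6] ; pick H6
  + 0.0.0.0/0 (H6) depth=0
  + 171.212.125.240/28 (H6) depth=28
  Q 250.0.0.6: descend 1111101000 ; hops seen [H6,H6] ; pick H6
  Q 250.0.0.0: descend 1111101000 ; hops seen [H6,H6] ; pick H6
  Q 250.0.0.23: descend 1111101000 ; hops seen [H6,H6] ; pick H6
  Q 250.242.216.179: descend 11111010 ; hops seen [H6,H6] ; pick H6
  - 171.212.125.240/28 clear@28
  + 171.208.0.0/12 (H1) depth=12
  + 250.48.0.0/12 (H3) depth=12
  Q 171.208.0.64: descend 1010101111010 ; hops seen [H6,H1] ; pick H1
  - 0.0.0.0/0 clear@0
  + 250.50.52.0/23 (H2) depth=23

== LOOKUPS ==
["H6","H6","H6","H6","H6","H1"]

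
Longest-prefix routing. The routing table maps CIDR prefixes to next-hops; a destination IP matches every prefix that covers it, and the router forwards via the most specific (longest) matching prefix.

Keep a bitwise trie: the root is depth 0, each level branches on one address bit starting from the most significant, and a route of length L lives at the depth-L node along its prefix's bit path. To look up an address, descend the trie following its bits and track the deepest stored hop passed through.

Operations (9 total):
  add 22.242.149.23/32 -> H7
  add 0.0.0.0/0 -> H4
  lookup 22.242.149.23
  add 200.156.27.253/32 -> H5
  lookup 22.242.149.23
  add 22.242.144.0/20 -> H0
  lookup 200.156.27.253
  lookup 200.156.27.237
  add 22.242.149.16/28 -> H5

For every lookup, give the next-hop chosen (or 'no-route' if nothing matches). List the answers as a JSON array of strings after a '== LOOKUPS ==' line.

Process each operation:
  add 22.242.149.23/32 -> H7 at depth 32
  add 0.0.0.0/0 -> H4 at depth 0
  ? 22.242.149.23  path d0:H4→d1:-→d2:-→d3:-→d4:-→d5:-→d6:-→d7:-→d8:-→d9:-→d10:-→d11:-→d12:-→d13:-→d14:-→d15:-→d16:-→d17:-→d18:-→d19:-→d20:-→d21:-→d22:-→d23:-→d24:-→d25:-→d26:-→d27:-→d28:-→d29:-→d30:-→d31:-→d32:H7  best=H7
  add 200.156.27.253/32 -> H5 at depth 32
  ? 22.242.149.23  path d0:H4→d1:-→d2:-→d3:-→d4:-→d5:-→d6:-→d7:-→d8:-→d9:-→d10:-→d11:-→d12:-→d13:-→d14:-→d15:-→d16:-→d17:-→d18:-→d19:-→d20:-→d21:-→d22:-→d23:-→d24:-→d25:-→d26:-→d27:-→d28:-→d29:-→d30:-→d31:-→d32:H7  best=H7
  add 22.242.144.0/20 -> H0 at depth 20
  ? 200.156.27.253  path d0:H4→d1:-→d2:-→d3:-→d4:-→d5:-→d6:-→d7:-→d8:-→d9:-→d10:-→d11:-→d12:-→d13:-→d14:-→d15:-→d16:-→d17:-→d18:-→d19:-→d20:-→d21:-→d22:-→d23:-→d24:-→d25:-→d26:-→d27:-→d28:-→d29:-→d30:-→d31:-→d32:H5  best=H5
  ? 200.156.27.237  path d0:H4→d1:-→d2:-→d3:-→d4:-→d5:-→d6:-→d7:-→d8:-→d9:-→d10:-→d11:-→d12:-→d13:-→d14:-→d15:-→d16:-→d17:-→d18:-→d19:-→d20:-→d21:-→d22:-→d23:-→d24:-→d25:-→d26:-→d27:-  best=H4
  add 22.242.149.16/28 -> H5 at depth 28

== LOOKUPS ==
["H7","H7","H5","H4"]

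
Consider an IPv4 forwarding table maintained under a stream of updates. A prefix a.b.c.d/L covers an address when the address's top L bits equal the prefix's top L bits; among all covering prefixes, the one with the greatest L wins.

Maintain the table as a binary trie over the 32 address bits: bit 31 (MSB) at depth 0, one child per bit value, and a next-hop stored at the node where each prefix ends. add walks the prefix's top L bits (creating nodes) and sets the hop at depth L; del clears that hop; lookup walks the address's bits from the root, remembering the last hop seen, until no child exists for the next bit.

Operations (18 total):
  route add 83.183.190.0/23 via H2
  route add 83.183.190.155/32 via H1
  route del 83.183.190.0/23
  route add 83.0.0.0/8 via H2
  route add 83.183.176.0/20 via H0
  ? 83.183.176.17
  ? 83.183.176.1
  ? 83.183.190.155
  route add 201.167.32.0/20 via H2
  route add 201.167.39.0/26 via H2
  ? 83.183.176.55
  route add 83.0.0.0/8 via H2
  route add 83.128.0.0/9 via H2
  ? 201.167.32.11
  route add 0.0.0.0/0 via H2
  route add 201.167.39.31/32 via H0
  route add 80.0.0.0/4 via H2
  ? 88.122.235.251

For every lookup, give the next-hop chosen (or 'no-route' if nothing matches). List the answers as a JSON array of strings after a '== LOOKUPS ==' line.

Apply in order:
  + 83.183.190.0/23 (H2) depth=23
  + 83.183.190.155/32 (H1) depth=32
  - 83.183.190.0/23 clear@23
  + 83.0.0.0/8 (H2) depth=8
  + 83.183.176.0/20 (H0) depth=20
  Q 83.183.176.17: descend 01010011101101111011 ; hops seen [H2,H0] ; pick H0
  Q 83.183.176.1: descend 01010011101101111011 ; hops seen [H2,H0] ; pick H0
  Q 83.183.190.155: descend 01010011101101111011111010011011 ; hops seen [H2,H0,H1] ; pick H1
  + 201.167.32.0/20 (H2) depth=20
  + 201.167.39.0/26 (H2) depth=26
  Q 83.183.176.55: descend 01010011101101111011 ; hops seen [H2,H0] ; pick H0
  + 83.0.0.0/8 (H2) depth=8
  + 83.128.0.0/9 (H2) depth=9
  Q 201.167.32.11: descend 110010011010011100100 ; hops seen [H2] ; pick H2
  + 0.0.0.0/0 (H2) depth=0
  + 201.167.39.31/32 (H0) depth=32
  + 80.0.0.0/4 (H2) depth=4
  Q 88.122.235.251: descend 0101 ; hops seen [H2,H2] ; pick H2

== LOOKUPS ==
["H0","H0","H1","H0","H2","H2"]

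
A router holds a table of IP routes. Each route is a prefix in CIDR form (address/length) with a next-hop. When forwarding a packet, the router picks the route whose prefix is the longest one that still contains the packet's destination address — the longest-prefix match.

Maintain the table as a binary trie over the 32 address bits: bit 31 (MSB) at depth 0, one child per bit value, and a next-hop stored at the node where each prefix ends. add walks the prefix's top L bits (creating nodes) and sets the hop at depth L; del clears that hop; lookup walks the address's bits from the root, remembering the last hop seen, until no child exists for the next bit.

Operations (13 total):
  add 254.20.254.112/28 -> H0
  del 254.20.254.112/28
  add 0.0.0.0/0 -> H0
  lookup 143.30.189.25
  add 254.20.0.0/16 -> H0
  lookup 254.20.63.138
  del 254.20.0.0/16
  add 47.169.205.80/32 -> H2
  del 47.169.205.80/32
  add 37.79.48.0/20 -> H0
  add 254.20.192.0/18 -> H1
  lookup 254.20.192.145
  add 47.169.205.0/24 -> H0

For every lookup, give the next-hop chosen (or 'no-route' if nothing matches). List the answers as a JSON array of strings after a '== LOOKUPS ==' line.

Process each operation:
  + 254.20.254.112/28 (H0) depth=28
  - 254.20.254.112/28 clear@28
  + 0.0.0.0/0 (H0) depth=0
  ? 143.30.189.25  path d0:H0→d1:-  best=H0
  + 254.20.0.0/16 (H0) depth=16
  ? 254.20.63.138  path d0:H0→d1:-→d2:-→d3:-→d4:-→d5:-→d6:-→d7:-→d8:-→d9:-→d10:-→d11:-→d12:-→d13:-→d14:-→d15:-→d16:H0  best=H0
  - 254.20.0.0/16 clear@16
  + 47.169.205.80/32 (H2) depth=32
  - 47.169.205.80/32 clear@32
  + 37.79.48.0/20 (H0) depth=20
  + 254.20.192.0/18 (H1) depth=18
  ? 254.20.192.145  path d0:H0→d1:-→d2:-→d3:-→d4:-→d5:-→d6:-→d7:-→d8:-→d9:-→d10:-→d11:-→d12:-→d13:-→d14:-→d15:-→d16:-→d17:-→d18:H1  best=H1
  + 47.169.205.0/24 (H0) depth=24

== LOOKUPS ==
["H0","H0","H1"]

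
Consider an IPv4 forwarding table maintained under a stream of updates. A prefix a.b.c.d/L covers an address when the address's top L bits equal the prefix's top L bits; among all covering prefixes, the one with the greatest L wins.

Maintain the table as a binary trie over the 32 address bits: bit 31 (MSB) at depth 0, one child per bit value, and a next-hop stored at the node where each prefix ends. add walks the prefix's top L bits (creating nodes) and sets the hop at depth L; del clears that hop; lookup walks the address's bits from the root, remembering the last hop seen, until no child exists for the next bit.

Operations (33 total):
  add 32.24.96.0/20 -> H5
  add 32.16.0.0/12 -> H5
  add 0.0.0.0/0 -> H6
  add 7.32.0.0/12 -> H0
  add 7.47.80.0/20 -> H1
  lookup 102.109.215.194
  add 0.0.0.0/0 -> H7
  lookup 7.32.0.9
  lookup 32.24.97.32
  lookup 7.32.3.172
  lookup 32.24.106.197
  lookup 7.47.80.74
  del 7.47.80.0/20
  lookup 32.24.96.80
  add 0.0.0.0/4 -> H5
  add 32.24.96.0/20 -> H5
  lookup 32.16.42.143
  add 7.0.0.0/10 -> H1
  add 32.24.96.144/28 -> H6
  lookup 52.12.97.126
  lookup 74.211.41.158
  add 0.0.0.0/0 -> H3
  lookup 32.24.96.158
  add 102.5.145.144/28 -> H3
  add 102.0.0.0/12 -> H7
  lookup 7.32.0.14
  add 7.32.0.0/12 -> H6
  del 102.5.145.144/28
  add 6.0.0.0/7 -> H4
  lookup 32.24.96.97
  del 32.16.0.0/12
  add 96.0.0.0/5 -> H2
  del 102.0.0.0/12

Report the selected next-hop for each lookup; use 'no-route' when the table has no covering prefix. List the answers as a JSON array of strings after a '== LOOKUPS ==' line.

Trace:
  add 32.24.96.0/20 -> H5 at depth 20
  add 32.16.0.0/12 -> H5 at depth 12
  add 0.0.0.0/0 -> H6 at depth 0
  add 7.32.0.0/12 -> H0 at depth 12
  add 7.47.80.0/20 -> H1 at depth 20
  lookup 102.109.215.194: bits 0 walk d0:H6→d1:- -> H6
  add 0.0.0.0/0 -> H7 at depth 0
  lookup 7.32.0.9: bits 000001110010 walk d0:H7→d1:-→d2:-→d3:-→d4:-→d5:-→d6:-→d7:-→d8:-→d9:-→d10:-→d11:-→d12:H0 -> H0
  lookup 32.24.97.32: bits 00100000000110000110 walk d0:H7→d1:-→d2:-→d3:-→d4:-→d5:-→d6:-→d7:-→d8:-→d9:-→d10:-→d11:-→d12:H5→d13:-→d14:-→d15:-→d16:-→d17:-→d18:-→d19:-→d20:H5 -> H5
  lookup 7.32.3.172: bits 000001110010 walk d0:H7→d1:-→d2:-→d3:-→d4:-→d5:-→d6:-→d7:-→d8:-→d9:-→d10:-→d11:-→d12:H0 -> H0
  lookup 32.24.106.197: bits 00100000000110000110 walk d0:H7→d1:-→d2:-→d3:-→d4:-→d5:-→d6:-→d7:-→d8:-→d9:-→d10:-→d11:-→d12:H5→d13:-→d14:-→d15:-→d16:-→d17:-→d18:-→d19:-→d20:H5 -> H5
  lookup 7.47.80.74: bits 00000111001011110101 walk d0:H7→d1:-→d2:-→d3:-→d4:-→d5:-→d6:-→d7:-→d8:-→d9:-→d10:-→d11:-→d12:H0→d13:-→d14:-→d15:-→d16:-→d17:-→d18:-→d19:-→d20:H1 -> H1
  del 7.47.80.0/20 (clear depth 20)
  lookup 32.24.96.80: bits 00100000000110000110 walk d0:H7→d1:-→d2:-→d3:-→d4:-→d5:-→d6:-→d7:-→d8:-→d9:-→d10:-→d11:-→d12:H5→d13:-→d14:-→d15:-→d16:-→d17:-→d18:-→d19:-→d20:H5 -> H5
  add 0.0.0.0/4 -> H5 at depth 4
  add 32.24.96.0/20 -> H5 at depth 20
  lookup 32.16.42.143: bits 001000000001 walk d0:H7→d1:-→d2:-→d3:-→d4:-→d5:-→d6:-→d7:-→d8:-→d9:-→d10:-→d11:-→d12:H5 -> H5
  add 7.0.0.0/10 -> H1 at depth 10
  add 32.24.96.144/28 -> H6 at depth 28
  lookup 52.12.97.126: bits 001 walk d0:H7→d1:-→d2:-→d3:- -> H7
  lookup 74.211.41.158: bits 0 walk d0:H7→d1:- -> H7
  add 0.0.0.0/0 -> H3 at depth 0
  lookup 32.24.96.158: bits 0010000000011000011000001001 walk d0:H3→d1:-→d2:-→d3:-→d4:-→d5:-→d6:-→d7:-→d8:-→d9:-→d10:-→d11:-→d12:H5→d13:-→d14:-→d15:-→d16:-→d17:-→d18:-→d19:-→d20:H5→d21:-→d22:-→d23:-→d24:-→d25:-→d26:-→d27:-→d28:H6 -> H6
  add 102.5.145.144/28 -> H3 at depth 28
  add 102.0.0.0/12 -> H7 at depth 12
  lookup 7.32.0.14: bits 000001110010 walk d0:H3→d1:-→d2:-→d3:-→d4:H5→d5:-→d6:-→d7:-→d8:-→d9:-→d10:H1→d11:-→d12:H0 -> H0
  add 7.32.0.0/12 -> H6 at depth 12
  del 102.5.145.144/28 (clear depth 28)
  add 6.0.0.0/7 -> H4 at depth 7
  lookup 32.24.96.97: bits 001000000001100001100000 walk d0:H3→d1:-→d2:-→d3:-→d4:-→d5:-→d6:-→d7:-→d8:-→d9:-→d10:-→d11:-→d12:H5→d13:-→d14:-→d15:-→d16:-→d17:-→d18:-→d19:-→d20:H5→d21:-→d22:-→d23:-→d24:- -> H5
  del 32.16.0.0/12 (clear depth 12)
  add 96.0.0.0/5 -> H2 at depth 5
  del 102.0.0.0/12 (clear depth 12)

== LOOKUPS ==
["H6","H0","H5","H0","H5","H1","H5","H5","H7","H7","H6","H0","H5"]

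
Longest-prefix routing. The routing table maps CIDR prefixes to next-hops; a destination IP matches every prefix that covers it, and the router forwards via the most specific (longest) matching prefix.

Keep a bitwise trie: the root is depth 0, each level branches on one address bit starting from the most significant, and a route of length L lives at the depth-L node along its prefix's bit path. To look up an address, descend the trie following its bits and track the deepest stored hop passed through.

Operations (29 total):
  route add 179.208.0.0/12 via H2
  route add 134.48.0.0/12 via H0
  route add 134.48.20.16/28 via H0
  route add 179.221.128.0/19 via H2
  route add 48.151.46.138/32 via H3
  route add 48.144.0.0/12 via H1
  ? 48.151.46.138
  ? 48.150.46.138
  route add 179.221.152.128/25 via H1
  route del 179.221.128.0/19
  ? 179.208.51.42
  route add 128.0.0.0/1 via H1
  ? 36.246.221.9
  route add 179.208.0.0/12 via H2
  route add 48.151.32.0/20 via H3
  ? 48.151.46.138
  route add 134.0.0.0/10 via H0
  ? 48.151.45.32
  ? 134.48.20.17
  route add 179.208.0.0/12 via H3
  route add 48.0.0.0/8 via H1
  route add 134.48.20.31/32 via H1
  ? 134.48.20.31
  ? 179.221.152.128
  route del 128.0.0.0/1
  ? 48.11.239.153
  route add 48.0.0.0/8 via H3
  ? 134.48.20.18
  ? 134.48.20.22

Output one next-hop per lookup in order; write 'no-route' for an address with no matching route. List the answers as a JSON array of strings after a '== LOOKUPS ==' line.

Trace:
  + 179.208.0.0/12 (H2) depth=12
  + 134.48.0.0/12 (H0) depth=12
  + 134.48.20.16/28 (H0) depth=28
  + 179.221.128.0/19 (H2) depth=19
  + 48.151.46.138/32 (H3) depth=32
  + 48.144.0.0/12 (H1) depth=12
  ? 48.151.46.138  path d0:-→d1:-→d2:-→d3:-→d4:-→d5:-→d6:-→d7:-→d8:-→d9:-→d10:-→d11:-→d12:H1→d13:-→d14:-→d15:-→d16:-→d17:-→d18:-→d19:-→d20:-→d21:-→d22:-→d23:-→d24:-→d25:-→d26:-→d27:-→d28:-→d29:-→d30:-→d31:-→d32:H3  best=H3
  ? 48.150.46.138  path d0:-→d1:-→d2:-→d3:-→d4:-→d5:-→d6:-→d7:-→d8:-→d9:-→d10:-→d11:-→d12:H1→d13:-→d14:-→d15:-  best=H1
  + 179.221.152.128/25 (H1) depth=25
  - 179.221.128.0/19 clear@19
  ? 179.208.51.42  path d0:-→d1:-→d2:-→d3:-→d4:-→d5:-→d6:-→d7:-→d8:-→d9:-→d10:-→d11:-→d12:H2  best=H2
  + 128.0.0.0/1 (H1) depth=1
  ? 36.246.221.9  path d0:-→d1:-→d2:-→d3:-  best=no-route
  + 179.208.0.0/12 (H2) depth=12
  + 48.151.32.0/20 (H3) depth=20
  ? 48.151.46.138  path d0:-→d1:-→d2:-→d3:-→d4:-→d5:-→d6:-→d7:-→d8:-→d9:-→d10:-→d11:-→d12:H1→d13:-→d14:-→d15:-→d16:-→d17:-→d18:-→d19:-→d20:H3→d21:-→d22:-→d23:-→d24:-→d25:-→d26:-→d27:-→d28:-→d29:-→d30:-→d31:-→d32:H3  best=H3
  + 134.0.0.0/10 (H0) depth=10
  ? 48.151.45.32  path d0:-→d1:-→d2:-→d3:-→d4:-→d5:-→d6:-→d7:-→d8:-→d9:-→d10:-→d11:-→d12:H1→d13:-→d14:-→d15:-→d16:-→d17:-→d18:-→d19:-→d20:H3→d21:-→d22:-  best=H3
  ? 134.48.20.17  path d0:-→d1:H1→d2:-→d3:-→d4:-→d5:-→d6:-→d7:-→d8:-→d9:-→d10:H0→d11:-→d12:H0→d13:-→d14:-→d15:-→d16:-→d17:-→d18:-→d19:-→d20:-→d21:-→d22:-→d23:-→d24:-→d25:-→d26:-→d27:-→d28:H0  best=H0
  + 179.208.0.0/12 (H3) depth=12
  + 48.0.0.0/8 (H1) depth=8
  + 134.48.20.31/32 (H1) depth=32
  ? 134.48.20.31  path d0:-→d1:H1→d2:-→d3:-→d4:-→d5:-→d6:-→d7:-→d8:-→d9:-→d10:H0→d11:-→d12:H0→d13:-→d14:-→d15:-→d16:-→d17:-→d18:-→d19:-→d20:-→d21:-→d22:-→d23:-→d24:-→d25:-→d26:-→d27:-→d28:H0→d29:-→d30:-→d31:-→d32:H1  best=H1
  ? 179.221.152.128  path d0:-→d1:H1→d2:-→d3:-→d4:-→d5:-→d6:-→d7:-→d8:-→d9:-→d10:-→d11:-→d12:H3→d13:-→d14:-→d15:-→d16:-→d17:-→d18:-→d19:-→d20:-→d21:-→d22:-→d23:-→d24:-→d25:H1  best=H1
  - 128.0.0.0/1 clear@1
  ? 48.11.239.153  path d0:-→d1:-→d2:-→d3:-→d4:-→d5:-→d6:-→d7:-→d8:H1  best=H1
  + 48.0.0.0/8 (H3) depth=8
  ? 134.48.20.18  path d0:-→d1:-→d2:-→d3:-→d4:-→d5:-→d6:-→d7:-→d8:-→d9:-→d10:H0→d11:-→d12:H0→d13:-→d14:-→d15:-→d16:-→d17:-→d18:-→d19:-→d20:-→d21:-→d22:-→d23:-→d24:-→d25:-→d26:-→d27:-→d28:H0  best=H0
  ? 134.48.20.22  path d0:-→d1:-→d2:-→d3:-→d4:-→d5:-→d6:-→d7:-→d8:-→d9:-→d10:H0→d11:-→d12:H0→d13:-→d14:-→d15:-→d16:-→d17:-→d18:-→d19:-→d20:-→d21:-→d22:-→d23:-→d24:-→d25:-→d26:-→d27:-→d28:H0  best=H0

== LOOKUPS ==
["H3","H1","H2","no-route","H3","H3","H0","H1","H1","H1","H0","H0"]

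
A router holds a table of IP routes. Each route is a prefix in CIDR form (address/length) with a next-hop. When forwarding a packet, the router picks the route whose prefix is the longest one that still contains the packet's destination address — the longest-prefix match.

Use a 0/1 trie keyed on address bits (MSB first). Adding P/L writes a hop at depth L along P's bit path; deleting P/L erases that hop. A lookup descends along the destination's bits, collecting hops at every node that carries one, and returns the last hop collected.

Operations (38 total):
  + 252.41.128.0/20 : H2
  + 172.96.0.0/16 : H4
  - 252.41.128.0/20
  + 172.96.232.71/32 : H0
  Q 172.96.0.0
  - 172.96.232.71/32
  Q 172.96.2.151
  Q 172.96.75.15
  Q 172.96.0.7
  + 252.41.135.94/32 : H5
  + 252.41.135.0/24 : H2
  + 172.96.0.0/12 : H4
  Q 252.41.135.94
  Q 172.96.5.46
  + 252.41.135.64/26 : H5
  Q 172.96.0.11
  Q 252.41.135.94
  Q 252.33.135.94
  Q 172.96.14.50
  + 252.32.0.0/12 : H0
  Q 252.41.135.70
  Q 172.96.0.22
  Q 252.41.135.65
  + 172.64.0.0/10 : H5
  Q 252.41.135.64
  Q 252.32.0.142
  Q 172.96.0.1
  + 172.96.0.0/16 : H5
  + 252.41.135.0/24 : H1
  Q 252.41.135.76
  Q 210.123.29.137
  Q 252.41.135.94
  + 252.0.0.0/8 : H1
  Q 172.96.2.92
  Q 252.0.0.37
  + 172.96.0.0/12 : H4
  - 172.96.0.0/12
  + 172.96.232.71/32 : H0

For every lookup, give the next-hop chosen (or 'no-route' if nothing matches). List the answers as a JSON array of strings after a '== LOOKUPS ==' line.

Apply in order:
  add 252.41.128.0/20 -> H2 at depth 20
  add 172.96.0.0/16 -> H4 at depth 16
  del 252.41.128.0/20 (clear depth 20)
  add 172.96.232.71/32 -> H0 at depth 32
  lookup 172.96.0.0: bits 1010110001100000 walk d0:-→d1:-→d2:-→d3:-→d4:-→d5:-→d6:-→d7:-→d8:-→d9:-→d10:-→d11:-→d12:-→d13:-→d14:-→d15:-→d16:H4 -> H4
  del 172.96.232.71/32 (clear depth 32)
  lookup 172.96.2.151: bits 1010110001100000 walk d0:-→d1:-→d2:-→d3:-→d4:-→d5:-→d6:-→d7:-→d8:-→d9:-→d10:-→d11:-→d12:-→d13:-→d14:-→d15:-→d16:H4 -> H4
  lookup 172.96.75.15: bits 1010110001100000 walk d0:-→d1:-→d2:-→d3:-→d4:-→d5:-→d6:-→d7:-→d8:-→d9:-→d10:-→d11:-→d12:-→d13:-→d14:-→d15:-→d16:H4 -> H4
  lookup 172.96.0.7: bits 1010110001100000 walk d0:-→d1:-→d2:-→d3:-→d4:-→d5:-→d6:-→d7:-→d8:-→d9:-→d10:-→d11:-→d12:-→d13:-→d14:-→d15:-→d16:H4 -> H4
  add 252.41.135.94/32 -> H5 at depth 32
  add 252.41.135.0/24 -> H2 at depth 24
  add 172.96.0.0/12 -> H4 at depth 12
  lookup 252.41.135.94: bits 11111100001010011000011101011110 walk d0:-→d1:-→d2:-→d3:-→d4:-→d5:-→d6:-→d7:-→d8:-→d9:-→d10:-→d11:-→d12:-→d13:-→d14:-→d15:-→d16:-→d17:-→d18:-→d19:-→d20:-→d21:-→d22:-→d23:-→d24:H2→d25:-→d26:-→d27:-→d28:-→d29:-→d30:-→d31:-→d32:H5 -> H5
  lookup 172.96.5.46: bits 1010110001100000 walk d0:-→d1:-→d2:-→d3:-→d4:-→d5:-→d6:-→d7:-→d8:-→d9:-→d10:-→d11:-→d12:H4→d13:-→d14:-→d15:-→d16:H4 -> H4
  add 252.41.135.64/26 -> H5 at depth 26
  lookup 172.96.0.11: bits 1010110001100000 walk d0:-→d1:-→d2:-→d3:-→d4:-→d5:-→d6:-→d7:-→d8:-→d9:-→d10:-→d11:-→d12:H4→d13:-→d14:-→d15:-→d16:H4 -> H4
  lookup 252.41.135.94: bits 11111100001010011000011101011110 walk d0:-→d1:-→d2:-→d3:-→d4:-→d5:-→d6:-→d7:-→d8:-→d9:-→d10:-→d11:-→d12:-→d13:-→d14:-→d15:-→d16:-→d17:-→d18:-→d19:-→d20:-→d21:-→d22:-→d23:-→d24:H2→d25:-→d26:H5→d27:-→d28:-→d29:-→d30:-→d31:-→d32:H5 -> H5
  lookup 252.33.135.94: bits 111111000010 walk d0:-→d1:-→d2:-→d3:-→d4:-→d5:-→d6:-→d7:-→d8:-→d9:-→d10:-→d11:-→d12:- -> no-route
  lookup 172.96.14.50: bits 1010110001100000 walk d0:-→d1:-→d2:-→d3:-→d4:-→d5:-→d6:-→d7:-→d8:-→d9:-→d10:-→d11:-→d12:H4→d13:-→d14:-→d15:-→d16:H4 -> H4
  add 252.32.0.0/12 -> H0 at depth 12
  lookup 252.41.135.70: bits 111111000010100110000111010 walk d0:-→d1:-→d2:-→d3:-→d4:-→d5:-→d6:-→d7:-→d8:-→d9:-→d10:-→d11:-→d12:H0→d13:-→d14:-→d15:-→d16:-→d17:-→d18:-→d19:-→d20:-→d21:-→d22:-→d23:-→d24:H2→d25:-→d26:H5→d27:- -> H5
  lookup 172.96.0.22: bits 1010110001100000 walk d0:-→d1:-→d2:-→d3:-→d4:-→d5:-→d6:-→d7:-→d8:-→d9:-→d10:-→d11:-→d12:H4→d13:-→d14:-→d15:-→d16:H4 -> H4
  lookup 252.41.135.65: bits 111111000010100110000111010 walk d0:-→d1:-→d2:-→d3:-→d4:-→d5:-→d6:-→d7:-→d8:-→d9:-→d10:-→d11:-→d12:H0→d13:-→d14:-→d15:-→d16:-→d17:-→d18:-→d19:-→d20:-→d21:-→d22:-→d23:-→d24:H2→d25:-→d26:H5→d27:- -> H5
  add 172.64.0.0/10 -> H5 at depth 10
  lookup 252.41.135.64: bits 111111000010100110000111010 walk d0:-→d1:-→d2:-→d3:-→d4:-→d5:-→d6:-→d7:-→d8:-→d9:-→d10:-→d11:-→d12:H0→d13:-→d14:-→d15:-→d16:-→d17:-→d18:-→d19:-→d20:-→d21:-→d22:-→d23:-→d24:H2→d25:-→d26:H5→d27:- -> H5
  lookup 252.32.0.142: bits 111111000010 walk d0:-→d1:-→d2:-→d3:-→d4:-→d5:-→d6:-→d7:-→d8:-→d9:-→d10:-→d11:-→d12:H0 -> H0
  lookup 172.96.0.1: bits 1010110001100000 walk d0:-→d1:-→d2:-→d3:-→d4:-→d5:-→d6:-→d7:-→d8:-→d9:-→d10:H5→d11:-→d12:H4→d13:-→d14:-→d15:-→d16:H4 -> H4
  add 172.96.0.0/16 -> H5 at depth 16
  add 252.41.135.0/24 -> H1 at depth 24
  lookup 252.41.135.76: bits 111111000010100110000111010 walk d0:-→d1:-→d2:-→d3:-→d4:-→d5:-→d6:-→d7:-→d8:-→d9:-→d10:-→d11:-→d12:H0→d13:-→d14:-→d15:-→d16:-→d17:-→d18:-→d19:-→d20:-→d21:-→d22:-→d23:-→d24:H1→d25:-→d26:H5→d27:- -> H5
  lookup 210.123.29.137: bits 11 walk d0:-→d1:-→d2:- -> no-route
  lookup 252.41.135.94: bits 11111100001010011000011101011110 walk d0:-→d1:-→d2:-→d3:-→d4:-→d5:-→d6:-→d7:-→d8:-→d9:-→d10:-→d11:-→d12:H0→d13:-→d14:-→d15:-→d16:-→d17:-→d18:-→d19:-→d20:-→d21:-→d22:-→d23:-→d24:H1→d25:-→d26:H5→d27:-→d28:-→d29:-→d30:-→d31:-→d32:H5 -> H5
  add 252.0.0.0/8 -> H1 at depth 8
  lookup 172.96.2.92: bits 1010110001100000 walk d0:-→d1:-→d2:-→d3:-→d4:-→d5:-→d6:-→d7:-→d8:-→d9:-→d10:H5→d11:-→d12:H4→d13:-→d14:-→d15:-→d16:H5 -> H5
  lookup 252.0.0.37: bits 1111110000 walk d0:-→d1:-→d2:-→d3:-→d4:-→d5:-→d6:-→d7:-→d8:H1→d9:-→d10:- -> H1
  add 172.96.0.0/12 -> H4 at depth 12
  del 172.96.0.0/12 (clear depth 12)
  add 172.96.232.71/32 -> H0 at depth 32

== LOOKUPS ==
["H4","H4","H4","H4","H5","H4","H4","H5","no-route","H4","H5","H4","H5","H5","H0","H4","H5","no-route","H5","H5","H1"]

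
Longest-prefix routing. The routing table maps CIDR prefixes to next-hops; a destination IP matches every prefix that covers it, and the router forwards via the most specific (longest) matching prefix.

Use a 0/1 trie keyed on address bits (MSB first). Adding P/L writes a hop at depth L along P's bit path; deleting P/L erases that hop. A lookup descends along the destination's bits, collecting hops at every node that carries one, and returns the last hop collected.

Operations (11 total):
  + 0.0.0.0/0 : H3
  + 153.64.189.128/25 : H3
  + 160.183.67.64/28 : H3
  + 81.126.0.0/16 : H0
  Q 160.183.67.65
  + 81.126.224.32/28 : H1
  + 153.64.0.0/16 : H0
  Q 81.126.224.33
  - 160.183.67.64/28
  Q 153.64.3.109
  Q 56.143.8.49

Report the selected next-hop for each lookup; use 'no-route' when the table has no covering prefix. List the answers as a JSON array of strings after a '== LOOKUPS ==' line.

Process each operation:
  add 0.0.0.0/0 -> H3 at depth 0
  add 153.64.189.128/25 -> H3 at depth 25
  add 160.183.67.64/28 -> H3 at depth 28
  add 81.126.0.0/16 -> H0 at depth 16
  Q 160.183.67.65: descend 1010000010110111010000110100 ; hops seen [H3,H3] ; pick H3
  add 81.126.224.32/28 -> H1 at depth 28
  add 153.64.0.0/16 -> H0 at depth 16
  Q 81.126.224.33: descend 0101000101111110111000000010 ; hops seen [H3,H0,H1] ; pick H1
  del 160.183.67.64/28 (clear depth 28)
  Q 153.64.3.109: descend 1001100101000000 ; hops seen [H3,H0] ; pick H0
  Q 56.143.8.49: descend 0 ; hops seen [H3] ; pick H3

== LOOKUPS ==
["H3","H1","H0","H3"]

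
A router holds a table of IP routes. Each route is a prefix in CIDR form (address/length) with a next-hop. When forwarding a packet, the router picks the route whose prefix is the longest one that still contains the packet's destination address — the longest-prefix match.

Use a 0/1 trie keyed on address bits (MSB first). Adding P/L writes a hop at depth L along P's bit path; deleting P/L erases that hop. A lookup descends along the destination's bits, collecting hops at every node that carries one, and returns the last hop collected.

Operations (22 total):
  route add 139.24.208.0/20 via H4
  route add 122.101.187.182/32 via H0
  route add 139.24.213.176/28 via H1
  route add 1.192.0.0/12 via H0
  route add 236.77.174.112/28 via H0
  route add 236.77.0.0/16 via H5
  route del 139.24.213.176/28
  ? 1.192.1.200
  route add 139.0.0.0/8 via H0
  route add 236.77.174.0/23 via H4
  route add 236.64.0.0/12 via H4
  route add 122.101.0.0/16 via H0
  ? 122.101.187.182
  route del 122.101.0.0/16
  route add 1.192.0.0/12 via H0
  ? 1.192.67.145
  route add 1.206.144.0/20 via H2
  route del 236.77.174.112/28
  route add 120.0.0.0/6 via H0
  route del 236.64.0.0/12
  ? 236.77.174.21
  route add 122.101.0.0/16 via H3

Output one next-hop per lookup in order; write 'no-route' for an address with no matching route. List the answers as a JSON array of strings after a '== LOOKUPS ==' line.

Apply in order:
  + 139.24.208.0/20 (H4) depth=20
  + 122.101.187.182/32 (H0) depth=32
  + 139.24.213.176/28 (H1) depth=28
  + 1.192.0.0/12 (H0) depth=12
  + 236.77.174.112/28 (H0) depth=28
  + 236.77.0.0/16 (H5) depth=16
  - 139.24.213.176/28 clear@28
  Q 1.192.1.200: descend 000000011100 ; hops seen [H0] ; pick H0
  + 139.0.0.0/8 (H0) depth=8
  + 236.77.174.0/23 (H4) depth=23
  + 236.64.0.0/12 (H4) depth=12
  + 122.101.0.0/16 (H0) depth=16
  Q 122.101.187.182: descend 01111010011001011011101110110110 ; hops seen [H0,H0] ; pick H0
  - 122.101.0.0/16 clear@16
  + 1.192.0.0/12 (H0) depth=12
  Q 1.192.67.145: descend 000000011100 ; hops seen [H0] ; pick H0
  + 1.206.144.0/20 (H2) depth=20
  - 236.77.174.112/28 clear@28
  + 120.0.0.0/6 (H0) depth=6
  - 236.64.0.0/12 clear@12
  Q 236.77.174.21: descend 1110110001001101101011100 ; hops seen [H5,H4] ; pick H4
  + 122.101.0.0/16 (H3) depth=16

== LOOKUPS ==
["H0","H0","H0","H4"]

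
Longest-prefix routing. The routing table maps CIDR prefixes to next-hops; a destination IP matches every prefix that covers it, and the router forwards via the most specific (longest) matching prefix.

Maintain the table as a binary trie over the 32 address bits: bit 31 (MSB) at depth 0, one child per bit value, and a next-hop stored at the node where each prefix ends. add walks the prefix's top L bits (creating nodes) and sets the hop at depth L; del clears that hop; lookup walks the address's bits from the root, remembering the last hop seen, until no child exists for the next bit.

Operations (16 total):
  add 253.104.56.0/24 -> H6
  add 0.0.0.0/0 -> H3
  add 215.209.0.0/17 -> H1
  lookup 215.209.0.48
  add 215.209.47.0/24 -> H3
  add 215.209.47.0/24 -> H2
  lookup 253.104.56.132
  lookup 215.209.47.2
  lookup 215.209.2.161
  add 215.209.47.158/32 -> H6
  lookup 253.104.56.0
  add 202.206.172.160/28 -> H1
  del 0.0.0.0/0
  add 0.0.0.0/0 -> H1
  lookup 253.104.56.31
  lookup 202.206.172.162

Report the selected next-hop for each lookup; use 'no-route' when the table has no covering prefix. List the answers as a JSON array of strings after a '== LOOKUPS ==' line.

Process each operation:
  add 253.104.56.0/24 -> H6 at depth 24
  add 0.0.0.0/0 -> H3 at depth 0
  add 215.209.0.0/17 -> H1 at depth 17
  ? 215.209.0.48  path d0:H3→d1:-→d2:-→d3:-→d4:-→d5:-→d6:-→d7:-→d8:-→d9:-→d10:-→d11:-→d12:-→d13:-→d14:-→d15:-→d16:-→d17:H1  best=H1
  add 215.209.47.0/24 -> H3 at depth 24
  add 215.209.47.0/24 -> H2 at depth 24
  ? 253.104.56.132  path d0:H3→d1:-→d2:-→d3:-→d4:-→d5:-→d6:-→d7:-→d8:-→d9:-→d10:-→d11:-→d12:-→d13:-→d14:-→d15:-→d16:-→d17:-→d18:-→d19:-→d20:-→d21:-→d22:-→d23:-→d24:H6  best=H6
  ? 215.209.47.2  path d0:H3→d1:-→d2:-→d3:-→d4:-→d5:-→d6:-→d7:-→d8:-→d9:-→d10:-→d11:-→d12:-→d13:-→d14:-→d15:-→d16:-→d17:H1→d18:-→d19:-→d20:-→d21:-→d22:-→d23:-→d24:H2  best=H2
  ? 215.209.2.161  path d0:H3→d1:-→d2:-→d3:-→d4:-→d5:-→d6:-→d7:-→d8:-→d9:-→d10:-→d11:-→d12:-→d13:-→d14:-→d15:-→d16:-→d17:H1→d18:-  best=H1
  add 215.209.47.158/32 -> H6 at depth 32
  ? 253.104.56.0  path d0:H3→d1:-→d2:-→d3:-→d4:-→d5:-→d6:-→d7:-→d8:-→d9:-→d10:-→d11:-→d12:-→d13:-→d14:-→d15:-→d16:-→d17:-→d18:-→d19:-→d20:-→d21:-→d22:-→d23:-→d24:H6  best=H6
  add 202.206.172.160/28 -> H1 at depth 28
  - 0.0.0.0/0 clear@0
  add 0.0.0.0/0 -> H1 at depth 0
  ? 253.104.56.31  path d0:H1→d1:-→d2:-→d3:-→d4:-→d5:-→d6:-→d7:-→d8:-→d9:-→d10:-→d11:-→d12:-→d13:-→d14:-→d15:-→d16:-→d17:-→d18:-→d19:-→d20:-→d21:-→d22:-→d23:-→d24:H6  best=H6
  ? 202.206.172.162  path d0:H1→d1:-→d2:-→d3:-→d4:-→d5:-→d6:-→d7:-→d8:-→d9:-→d10:-→d11:-→d12:-→d13:-→d14:-→d15:-→d16:-→d17:-→d18:-→d19:-→d20:-→d21:-→d22:-→d23:-→d24:-→d25:-→d26:-→d27:-→d28:H1  best=H1

== LOOKUPS ==
["H1","H6","H2","H1","H6","H6","H1"]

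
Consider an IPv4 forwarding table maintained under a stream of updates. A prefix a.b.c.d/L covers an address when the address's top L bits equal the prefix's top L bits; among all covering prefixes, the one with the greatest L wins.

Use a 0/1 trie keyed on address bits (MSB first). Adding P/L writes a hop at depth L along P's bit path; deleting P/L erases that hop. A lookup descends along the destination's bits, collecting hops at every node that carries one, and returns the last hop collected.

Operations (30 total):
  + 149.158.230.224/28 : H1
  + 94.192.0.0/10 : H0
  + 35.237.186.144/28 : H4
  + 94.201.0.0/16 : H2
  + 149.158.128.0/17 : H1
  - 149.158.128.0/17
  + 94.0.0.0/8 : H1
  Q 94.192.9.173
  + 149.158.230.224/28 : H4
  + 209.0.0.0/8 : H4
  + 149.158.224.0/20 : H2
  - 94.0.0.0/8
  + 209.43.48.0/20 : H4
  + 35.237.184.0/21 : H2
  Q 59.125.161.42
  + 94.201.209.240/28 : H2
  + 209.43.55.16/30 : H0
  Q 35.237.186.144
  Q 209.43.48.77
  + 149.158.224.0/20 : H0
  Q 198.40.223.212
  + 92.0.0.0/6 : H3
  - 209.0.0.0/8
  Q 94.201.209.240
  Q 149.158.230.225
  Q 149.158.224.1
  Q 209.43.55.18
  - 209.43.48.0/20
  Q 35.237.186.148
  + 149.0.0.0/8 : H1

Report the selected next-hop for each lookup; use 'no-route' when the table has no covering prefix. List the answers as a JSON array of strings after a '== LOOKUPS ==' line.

Process each operation:
  + 149.158.230.224/28 (H1) depth=28
  + 94.192.0.0/10 (H0) depth=10
  + 35.237.186.144/28 (H4) depth=28
  + 94.201.0.0/16 (H2) depth=16
  + 149.158.128.0/17 (H1) depth=17
  - 149.158.128.0/17 clear@17
  + 94.0.0.0/8 (H1) depth=8
  lookup 94.192.9.173: bits 010111101100 walk d0:-→d1:-→d2:-→d3:-→d4:-→d5:-→d6:-→d7:-→d8:H1→d9:-→d10:H0→d11:-→d12:- -> H0
  + 149.158.230.224/28 (H4) depth=28
  + 209.0.0.0/8 (H4) depth=8
  + 149.158.224.0/20 (H2) depth=20
  - 94.0.0.0/8 clear@8
  + 209.43.48.0/20 (H4) depth=20
  + 35.237.184.0/21 (H2) depth=21
  lookup 59.125.161.42: bits 001 walk d0:-→d1:-→d2:-→d3:- -> no-route
  + 94.201.209.240/28 (H2) depth=28
  + 209.43.55.16/30 (H0) depth=30
  lookup 35.237.186.144: bits 0010001111101101101110101001 walk d0:-→d1:-→d2:-→d3:-→d4:-→d5:-→d6:-→d7:-→d8:-→d9:-→d10:-→d11:-→d12:-→d13:-→d14:-→d15:-→d16:-→d17:-→d18:-→d19:-→d20:-→d21:H2→d22:-→d23:-→d24:-→d25:-→d26:-→d27:-→d28:H4 -> H4
  lookup 209.43.48.77: bits 110100010010101100110 walk d0:-→d1:-→d2:-→d3:-→d4:-→d5:-→d6:-→d7:-→d8:H4→d9:-→d10:-→d11:-→d12:-→d13:-→d14:-→d15:-→d16:-→d17:-→d18:-→d19:-→d20:H4→d21:- -> H4
  + 149.158.224.0/20 (H0) depth=20
  lookup 198.40.223.212: bits 110 walk d0:-→d1:-→d2:-→d3:- -> no-route
  + 92.0.0.0/6 (H3) depth=6
  - 209.0.0.0/8 clear@8
  lookup 94.201.209.240: bits 0101111011001001110100011111 walk d0:-→d1:-→d2:-→d3:-→d4:-→d5:-→d6:H3→d7:-→d8:-→d9:-→d10:H0→d11:-→d12:-→d13:-→d14:-→d15:-→d16:H2→d17:-→d18:-→d19:-→d20:-→d21:-→d22:-→d23:-→d24:-→d25:-→d26:-→d27:-→d28:H2 -> H2
  lookup 149.158.230.225: bits 1001010110011110111001101110 walk d0:-→d1:-→d2:-→d3:-→d4:-→d5:-→d6:-→d7:-→d8:-→d9:-→d10:-→d11:-→d12:-→d13:-→d14:-→d15:-→d16:-→d17:-→d18:-→d19:-→d20:H0→d21:-→d22:-→d23:-→d24:-→d25:-→d26:-→d27:-→d28:H4 -> H4
  lookup 149.158.224.1: bits 100101011001111011100 walk d0:-→d1:-→d2:-→d3:-→d4:-→d5:-→d6:-→d7:-→d8:-→d9:-→d10:-→d11:-→d12:-→d13:-→d14:-→d15:-→d16:-→d17:-→d18:-→d19:-→d20:H0→d21:- -> H0
  lookup 209.43.55.18: bits 110100010010101100110111000100 walk d0:-→d1:-→d2:-→d3:-→d4:-→d5:-→d6:-→d7:-→d8:-→d9:-→d10:-→d11:-→d12:-→d13:-→d14:-→d15:-→d16:-→d17:-→d18:-→d19:-→d20:H4→d21:-→d22:-→d23:-→d24:-→d25:-→d26:-→d27:-→d28:-→d29:-→d30:H0 -> H0
  - 209.43.48.0/20 clear@20
  lookup 35.237.186.148: bits 0010001111101101101110101001 walk d0:-→d1:-→d2:-→d3:-→d4:-→d5:-→d6:-→d7:-→d8:-→d9:-→d10:-→d11:-→d12:-→d13:-→d14:-→d15:-→d16:-→d17:-→d18:-→d19:-→d20:-→d21:H2→d22:-→d23:-→d24:-→d25:-→d26:-→d27:-→d28:H4 -> H4
  + 149.0.0.0/8 (H1) depth=8

== LOOKUPS ==
["H0","no-route","H4","H4","no-route","H2","H4","H0","H0","H4"]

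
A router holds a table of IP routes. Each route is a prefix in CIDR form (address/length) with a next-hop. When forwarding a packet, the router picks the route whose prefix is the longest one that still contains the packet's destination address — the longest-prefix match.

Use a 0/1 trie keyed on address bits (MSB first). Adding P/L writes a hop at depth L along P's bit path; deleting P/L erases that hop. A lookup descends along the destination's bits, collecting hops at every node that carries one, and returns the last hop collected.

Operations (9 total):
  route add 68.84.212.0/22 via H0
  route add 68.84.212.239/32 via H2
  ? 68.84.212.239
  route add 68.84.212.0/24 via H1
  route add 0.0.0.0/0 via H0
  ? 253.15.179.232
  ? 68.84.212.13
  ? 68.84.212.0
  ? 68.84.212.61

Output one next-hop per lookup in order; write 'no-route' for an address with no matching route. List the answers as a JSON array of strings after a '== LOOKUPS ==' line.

Process each operation:
  + 68.84.212.0/22 (H0) depth=22
  + 68.84.212.239/32 (H2) depth=32
  lookup 68.84.212.239: bits 01000100010101001101010011101111 walk d0:-→d1:-→d2:-→d3:-→d4:-→d5:-→d6:-→d7:-→d8:-→d9:-→d10:-→d11:-→d12:-→d13:-→d14:-→d15:-→d16:-→d17:-→d18:-→d19:-→d20:-→d21:-→d22:H0→d23:-→d24:-→d25:-→d26:-→d27:-→d28:-→d29:-→d30:-→d31:-→d32:H2 -> H2
  + 68.84.212.0/24 (H1) depth=24
  + 0.0.0.0/0 (H0) depth=0
  lookup 253.15.179.232: bits ε walk d0:H0 -> H0
  lookup 68.84.212.13: bits 010001000101010011010100 walk d0:H0→d1:-→d2:-→d3:-→d4:-→d5:-→d6:-→d7:-→d8:-→d9:-→d10:-→d11:-→d12:-→d13:-→d14:-→d15:-→d16:-→d17:-→d18:-→d19:-→d20:-→d21:-→d22:H0→d23:-→d24:H1 -> H1
  lookup 68.84.212.0: bits 010001000101010011010100 walk d0:H0→d1:-→d2:-→d3:-→d4:-→d5:-→d6:-→d7:-→d8:-→d9:-→d10:-→d11:-→d12:-→d13:-→d14:-→d15:-→d16:-→d17:-→d18:-→d19:-→d20:-→d21:-→d22:H0→d23:-→d24:H1 -> H1
  lookup 68.84.212.61: bits 010001000101010011010100 walk d0:H0→d1:-→d2:-→d3:-→d4:-→d5:-→d6:-→d7:-→d8:-→d9:-→d10:-→d11:-→d12:-→d13:-→d14:-→d15:-→d16:-→d17:-→d18:-→d19:-→d20:-→d21:-→d22:H0→d23:-→d24:H1 -> H1

== LOOKUPS ==
["H2","H0","H1","H1","H1"]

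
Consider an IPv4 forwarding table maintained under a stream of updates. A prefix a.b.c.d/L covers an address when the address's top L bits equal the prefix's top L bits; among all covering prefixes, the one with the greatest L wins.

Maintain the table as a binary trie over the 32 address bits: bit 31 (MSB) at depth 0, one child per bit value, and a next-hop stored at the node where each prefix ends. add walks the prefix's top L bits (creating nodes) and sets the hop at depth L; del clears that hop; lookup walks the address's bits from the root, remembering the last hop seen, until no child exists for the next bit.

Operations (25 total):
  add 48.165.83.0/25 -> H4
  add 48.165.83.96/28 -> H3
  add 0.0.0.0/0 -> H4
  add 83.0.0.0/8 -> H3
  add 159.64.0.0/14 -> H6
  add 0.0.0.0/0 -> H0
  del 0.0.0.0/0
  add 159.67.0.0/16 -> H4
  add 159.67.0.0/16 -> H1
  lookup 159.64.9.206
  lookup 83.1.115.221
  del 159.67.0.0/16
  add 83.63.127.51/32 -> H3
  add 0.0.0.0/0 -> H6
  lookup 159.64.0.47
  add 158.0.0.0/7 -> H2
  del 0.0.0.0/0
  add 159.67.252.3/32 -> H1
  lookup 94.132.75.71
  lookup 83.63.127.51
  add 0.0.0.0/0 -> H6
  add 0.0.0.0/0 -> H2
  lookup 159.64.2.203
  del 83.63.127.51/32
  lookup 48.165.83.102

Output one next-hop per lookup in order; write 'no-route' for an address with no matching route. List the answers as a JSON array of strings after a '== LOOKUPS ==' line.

Trace:
  add 48.165.83.0/25 -> H4 at depth 25
  add 48.165.83.96/28 -> H3 at depth 28
  add 0.0.0.0/0 -> H4 at depth 0
  add 83.0.0.0/8 -> H3 at depth 8
  add 159.64.0.0/14 -> H6 at depth 14
  add 0.0.0.0/0 -> H0 at depth 0
  - 0.0.0.0/0 clear@0
  add 159.67.0.0/16 -> H4 at depth 16
  add 159.67.0.0/16 -> H1 at depth 16
  ? 159.64.9.206  path d0:-→d1:-→d2:-→d3:-→d4:-→d5:-→d6:-→d7:-→d8:-→d9:-→d10:-→d11:-→d12:-→d13:-→d14:H6  best=H6
  ? 83.1.115.221  path d0:-→d1:-→d2:-→d3:-→d4:-→d5:-→d6:-→d7:-→d8:H3  best=H3
  - 159.67.0.0/16 clear@16
  add 83.63.127.51/32 -> H3 at depth 32
  add 0.0.0.0/0 -> H6 at depth 0
  ? 159.64.0.47  path d0:H6→d1:-→d2:-→d3:-→d4:-→d5:-→d6:-→d7:-→d8:-→d9:-→d10:-→d11:-→d12:-→d13:-→d14:H6  best=H6
  add 158.0.0.0/7 -> H2 at depth 7
  - 0.0.0.0/0 clear@0
  add 159.67.252.3/32 -> H1 at depth 32
  ? 94.132.75.71  path d0:-→d1:-→d2:-→d3:-→d4:-  best=no-route
  ? 83.63.127.51  path d0:-→d1:-→d2:-→d3:-→d4:-→d5:-→d6:-→d7:-→d8:H3→d9:-→d10:-→d11:-→d12:-→d13:-→d14:-→d15:-→d16:-→d17:-→d18:-→d19:-→d20:-→d21:-→d22:-→d23:-→d24:-→d25:-→d26:-→d27:-→d28:-→d29:-→d30:-→d31:-→d32:H3  best=H3
  add 0.0.0.0/0 -> H6 at depth 0
  add 0.0.0.0/0 -> H2 at depth 0
  ? 159.64.2.203  path d0:H2→d1:-→d2:-→d3:-→d4:-→d5:-→d6:-→d7:H2→d8:-→d9:-→d10:-→d11:-→d12:-→d13:-→d14:H6  best=H6
  - 83.63.127.51/32 clear@32
  ? 48.165.83.102  path d0:H2→d1:-→d2:-→d3:-→d4:-→d5:-→d6:-→d7:-→d8:-→d9:-→d10:-→d11:-→d12:-→d13:-→d14:-→d15:-→d16:-→d17:-→d18:-→d19:-→d20:-→d21:-→d22:-→d23:-→d24:-→d25:H4→d26:-→d27:-→d28:H3  best=H3

== LOOKUPS ==
["H6","H3","H6","no-route","H3","H6","H3"]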